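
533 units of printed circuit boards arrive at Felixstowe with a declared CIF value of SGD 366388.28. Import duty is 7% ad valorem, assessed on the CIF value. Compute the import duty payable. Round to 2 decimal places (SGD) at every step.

Import duty: SGD 25647.18

Import duty = 366388.28 × 7% = 25647.18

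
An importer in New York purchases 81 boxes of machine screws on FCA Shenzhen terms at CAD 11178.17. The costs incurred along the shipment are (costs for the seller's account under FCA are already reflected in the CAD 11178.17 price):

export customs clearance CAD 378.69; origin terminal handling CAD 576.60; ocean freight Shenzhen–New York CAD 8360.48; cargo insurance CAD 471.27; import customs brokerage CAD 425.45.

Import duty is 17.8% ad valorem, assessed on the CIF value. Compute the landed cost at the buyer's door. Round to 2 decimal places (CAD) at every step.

Total landed cost: CAD 24676.37

FCA: the seller delivers export-cleared goods to the carrier; the buyer bears costs from that point.
Already in the invoice (seller's account under FCA): export clearance — exclude.
CIF value = FCA price + origin terminal + freight + insurance = 11178.17 + 576.60 + 8360.48 + 471.27 = 20586.52
Import duty = 20586.52 × 17.8% = 3664.40
Buyer bears: origin terminal 576.60 + freight 8360.48 + insurance 471.27 + brokerage 425.45 + duty 3664.40 = 13498.20
Landed cost = invoice 11178.17 + 13498.20 = 24676.37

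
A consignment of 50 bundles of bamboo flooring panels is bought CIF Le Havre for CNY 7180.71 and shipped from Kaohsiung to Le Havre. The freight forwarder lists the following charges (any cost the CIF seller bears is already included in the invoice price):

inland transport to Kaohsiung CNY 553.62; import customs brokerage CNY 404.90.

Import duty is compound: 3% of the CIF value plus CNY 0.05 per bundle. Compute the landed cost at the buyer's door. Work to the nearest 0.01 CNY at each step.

CIF: the seller pays costs through ocean freight and marine insurance to the destination port.
Already in the invoice (seller's account under CIF): inland to port — exclude.
The CIF price already equals the CIF value: 7180.71
Ad valorem component: 7180.71 × 3% = 215.42
Specific component: 50 × 0.05 = 2.50
Import duty = 215.42 + 2.50 = 217.92
Buyer bears: brokerage 404.90 + duty 217.92 = 622.82
Landed cost = invoice 7180.71 + 622.82 = 7803.53

Total landed cost: CNY 7803.53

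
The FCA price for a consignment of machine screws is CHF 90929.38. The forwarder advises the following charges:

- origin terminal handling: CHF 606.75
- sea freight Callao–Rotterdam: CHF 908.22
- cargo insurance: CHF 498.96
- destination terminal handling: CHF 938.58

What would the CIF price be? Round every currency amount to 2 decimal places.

CIF price: CHF 92943.31

Not relevant to the conversion: destination terminal — on the buyer under both terms; not part of either seller's price.
From FCA to CIF, the seller additionally bears: origin terminal, freight, insurance.
CIF price = 90929.38 + 606.75 + 908.22 + 498.96 = 92943.31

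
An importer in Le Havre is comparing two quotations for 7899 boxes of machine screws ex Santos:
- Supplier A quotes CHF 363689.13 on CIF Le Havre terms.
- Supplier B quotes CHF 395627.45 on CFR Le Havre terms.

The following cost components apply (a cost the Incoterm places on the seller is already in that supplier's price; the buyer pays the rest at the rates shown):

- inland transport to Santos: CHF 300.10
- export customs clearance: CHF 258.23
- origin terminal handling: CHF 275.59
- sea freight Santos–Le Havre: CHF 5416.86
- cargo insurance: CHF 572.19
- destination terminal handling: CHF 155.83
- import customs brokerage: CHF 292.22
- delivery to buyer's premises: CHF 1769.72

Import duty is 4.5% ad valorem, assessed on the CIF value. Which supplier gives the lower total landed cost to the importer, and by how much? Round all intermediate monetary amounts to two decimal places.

Supplier A (CIF):
The CIF price already equals the CIF value: 363689.13
Import duty = 363689.13 × 4.5% = 16366.01
Buyer bears (A): 155.83 + 292.22 + 1769.72 = 2217.77
Landed cost (A) = invoice 363689.13 + 2217.77 + duty 16366.01 = 382272.91
Supplier B (CFR):
CIF value = CFR price + insurance = 395627.45 + 572.19 = 396199.64
Import duty = 396199.64 × 4.5% = 17828.98
Buyer bears (B): 572.19 + 155.83 + 292.22 + 1769.72 = 2789.96
Landed cost (B) = invoice 395627.45 + 2789.96 + duty 17828.98 = 416246.39
Difference = |382272.91 − 416246.39| = 33973.48

Supplier A is cheaper by CHF 33973.48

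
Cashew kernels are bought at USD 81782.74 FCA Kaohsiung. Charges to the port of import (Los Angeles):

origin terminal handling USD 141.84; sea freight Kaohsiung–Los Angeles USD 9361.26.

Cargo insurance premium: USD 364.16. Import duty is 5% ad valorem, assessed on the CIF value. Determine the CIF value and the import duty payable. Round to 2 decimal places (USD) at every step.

CIF = FCA price + pre-shipment costs + freight + insurance
CIF = 81782.74 + 141.84 + 9361.26 + 364.16 = 91650.00
Import duty = 91650.00 × 5% = 4582.50

CIF value: USD 91650.00; import duty: USD 4582.50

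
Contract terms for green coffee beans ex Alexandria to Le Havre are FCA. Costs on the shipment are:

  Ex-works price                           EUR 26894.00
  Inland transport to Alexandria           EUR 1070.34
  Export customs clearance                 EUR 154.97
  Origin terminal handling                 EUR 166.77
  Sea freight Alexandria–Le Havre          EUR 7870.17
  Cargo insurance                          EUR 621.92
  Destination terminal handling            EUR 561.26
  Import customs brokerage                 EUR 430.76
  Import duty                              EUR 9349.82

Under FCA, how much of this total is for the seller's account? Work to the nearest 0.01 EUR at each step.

FCA: the seller delivers export-cleared goods to the carrier; the buyer bears costs from that point.
Seller's account: goods 26894.00 + inland to port 1070.34 + export clearance 154.97 = 28119.31
Buyer's account: origin terminal 166.77 + freight 7870.17 + insurance 621.92 + destination terminal 561.26 + brokerage 430.76 + duty 9349.82 = 19000.70

Seller's account: EUR 28119.31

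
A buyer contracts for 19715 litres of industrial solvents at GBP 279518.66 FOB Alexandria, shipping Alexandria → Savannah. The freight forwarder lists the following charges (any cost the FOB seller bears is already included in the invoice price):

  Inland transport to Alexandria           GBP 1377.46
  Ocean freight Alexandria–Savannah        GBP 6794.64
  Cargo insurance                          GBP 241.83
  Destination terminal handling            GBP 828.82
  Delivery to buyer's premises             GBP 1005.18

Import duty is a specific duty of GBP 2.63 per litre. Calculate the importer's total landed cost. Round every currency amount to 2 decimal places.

FOB: the seller bears costs until goods are on board at the origin port; the buyer bears freight, insurance and all costs thereafter.
Already in the invoice (seller's account under FOB): inland to port — exclude.
CIF value = FOB price + freight + insurance = 279518.66 + 6794.64 + 241.83 = 286555.13
Import duty = 19715 × 2.63 = 51850.45
Buyer bears: freight 6794.64 + insurance 241.83 + destination terminal 828.82 + delivery 1005.18 + duty 51850.45 = 60720.92
Landed cost = invoice 279518.66 + 60720.92 = 340239.58

Total landed cost: GBP 340239.58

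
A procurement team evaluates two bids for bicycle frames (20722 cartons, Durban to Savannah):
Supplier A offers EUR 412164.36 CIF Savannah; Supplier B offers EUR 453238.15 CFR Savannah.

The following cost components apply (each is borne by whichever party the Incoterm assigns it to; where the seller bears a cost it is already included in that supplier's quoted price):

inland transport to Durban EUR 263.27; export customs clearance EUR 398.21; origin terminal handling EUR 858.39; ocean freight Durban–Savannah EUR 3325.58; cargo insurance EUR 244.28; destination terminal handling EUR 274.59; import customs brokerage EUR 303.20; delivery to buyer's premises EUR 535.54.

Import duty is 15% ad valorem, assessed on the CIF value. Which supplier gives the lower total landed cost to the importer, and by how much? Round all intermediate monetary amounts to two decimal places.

Supplier A is cheaper by EUR 47515.78

Supplier A (CIF):
The CIF price already equals the CIF value: 412164.36
Import duty = 412164.36 × 15% = 61824.65
Buyer bears (A): 274.59 + 303.20 + 535.54 = 1113.33
Landed cost (A) = invoice 412164.36 + 1113.33 + duty 61824.65 = 475102.34
Supplier B (CFR):
CIF value = CFR price + insurance = 453238.15 + 244.28 = 453482.43
Import duty = 453482.43 × 15% = 68022.36
Buyer bears (B): 244.28 + 274.59 + 303.20 + 535.54 = 1357.61
Landed cost (B) = invoice 453238.15 + 1357.61 + duty 68022.36 = 522618.12
Difference = |475102.34 − 522618.12| = 47515.78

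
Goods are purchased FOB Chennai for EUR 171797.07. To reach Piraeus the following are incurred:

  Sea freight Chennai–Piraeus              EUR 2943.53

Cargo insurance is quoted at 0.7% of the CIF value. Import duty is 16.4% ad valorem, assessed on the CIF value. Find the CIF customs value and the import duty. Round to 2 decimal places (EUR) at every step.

Let C be the CIF value. C = FOB price + freight + 0.7% × C
C − 0.7% × C = 171797.07 + 2943.53
0.993 × C = 174740.60
C = 174740.60 / 0.993 = 175972.41
Insurance premium = 0.7% × 175972.41 = 1231.81
Import duty = 175972.41 × 16.4% = 28859.48

CIF value: EUR 175972.41; import duty: EUR 28859.48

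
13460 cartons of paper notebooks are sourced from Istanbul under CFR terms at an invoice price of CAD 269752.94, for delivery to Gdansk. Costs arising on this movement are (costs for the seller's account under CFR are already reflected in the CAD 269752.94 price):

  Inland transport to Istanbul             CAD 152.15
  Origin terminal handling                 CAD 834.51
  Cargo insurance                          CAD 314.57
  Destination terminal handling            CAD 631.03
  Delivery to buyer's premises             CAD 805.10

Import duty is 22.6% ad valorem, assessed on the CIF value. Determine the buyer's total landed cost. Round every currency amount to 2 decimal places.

CFR: the seller pays costs through ocean freight to the destination port, but not insurance.
Already in the invoice (seller's account under CFR): inland to port, origin terminal — exclude.
CIF value = CFR price + insurance = 269752.94 + 314.57 = 270067.51
Import duty = 270067.51 × 22.6% = 61035.26
Buyer bears: insurance 314.57 + destination terminal 631.03 + delivery 805.10 + duty 61035.26 = 62785.96
Landed cost = invoice 269752.94 + 62785.96 = 332538.90

Total landed cost: CAD 332538.90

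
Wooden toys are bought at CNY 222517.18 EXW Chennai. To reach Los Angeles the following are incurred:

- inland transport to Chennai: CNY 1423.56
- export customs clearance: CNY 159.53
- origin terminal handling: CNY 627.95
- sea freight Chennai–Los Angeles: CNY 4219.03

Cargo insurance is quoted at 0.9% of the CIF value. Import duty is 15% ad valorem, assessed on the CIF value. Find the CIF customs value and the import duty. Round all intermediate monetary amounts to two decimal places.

Let C be the CIF value. C = EXW price + pre-shipment costs + freight + 0.9% × C
C − 0.9% × C = 222517.18 + 1423.56 + 159.53 + 627.95 + 4219.03
0.991 × C = 228947.25
C = 228947.25 / 0.991 = 231026.49
Insurance premium = 0.9% × 231026.49 = 2079.24
Import duty = 231026.49 × 15% = 34653.97

CIF value: CNY 231026.49; import duty: CNY 34653.97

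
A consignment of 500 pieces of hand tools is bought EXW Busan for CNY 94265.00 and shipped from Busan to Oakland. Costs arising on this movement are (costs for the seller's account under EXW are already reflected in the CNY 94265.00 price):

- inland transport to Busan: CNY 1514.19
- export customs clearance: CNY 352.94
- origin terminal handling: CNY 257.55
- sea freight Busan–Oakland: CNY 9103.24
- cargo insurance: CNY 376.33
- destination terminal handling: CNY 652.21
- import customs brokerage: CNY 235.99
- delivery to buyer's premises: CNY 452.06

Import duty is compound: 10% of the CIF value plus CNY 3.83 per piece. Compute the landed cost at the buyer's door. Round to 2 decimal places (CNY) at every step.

Total landed cost: CNY 119711.44

EXW: the seller makes goods available at their premises; the buyer bears all onward costs.
CIF value = EXW price + inland to port + export clearance + origin terminal + freight + insurance = 94265.00 + 1514.19 + 352.94 + 257.55 + 9103.24 + 376.33 = 105869.25
Ad valorem component: 105869.25 × 10% = 10586.93
Specific component: 500 × 3.83 = 1915.00
Import duty = 10586.93 + 1915.00 = 12501.93
Buyer bears: inland to port 1514.19 + export clearance 352.94 + origin terminal 257.55 + freight 9103.24 + insurance 376.33 + destination terminal 652.21 + brokerage 235.99 + delivery 452.06 + duty 12501.93 = 25446.44
Landed cost = invoice 94265.00 + 25446.44 = 119711.44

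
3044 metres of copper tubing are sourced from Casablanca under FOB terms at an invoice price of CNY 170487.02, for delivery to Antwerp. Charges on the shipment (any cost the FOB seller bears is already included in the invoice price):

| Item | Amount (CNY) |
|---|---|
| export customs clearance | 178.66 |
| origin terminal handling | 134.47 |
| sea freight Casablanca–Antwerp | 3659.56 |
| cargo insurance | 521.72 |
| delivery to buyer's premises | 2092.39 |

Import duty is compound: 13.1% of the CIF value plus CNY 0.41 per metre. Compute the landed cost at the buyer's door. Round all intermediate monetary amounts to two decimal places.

Total landed cost: CNY 200890.28

FOB: the seller bears costs until goods are on board at the origin port; the buyer bears freight, insurance and all costs thereafter.
Already in the invoice (seller's account under FOB): export clearance, origin terminal — exclude.
CIF value = FOB price + freight + insurance = 170487.02 + 3659.56 + 521.72 = 174668.30
Ad valorem component: 174668.30 × 13.1% = 22881.55
Specific component: 3044 × 0.41 = 1248.04
Import duty = 22881.55 + 1248.04 = 24129.59
Buyer bears: freight 3659.56 + insurance 521.72 + delivery 2092.39 + duty 24129.59 = 30403.26
Landed cost = invoice 170487.02 + 30403.26 = 200890.28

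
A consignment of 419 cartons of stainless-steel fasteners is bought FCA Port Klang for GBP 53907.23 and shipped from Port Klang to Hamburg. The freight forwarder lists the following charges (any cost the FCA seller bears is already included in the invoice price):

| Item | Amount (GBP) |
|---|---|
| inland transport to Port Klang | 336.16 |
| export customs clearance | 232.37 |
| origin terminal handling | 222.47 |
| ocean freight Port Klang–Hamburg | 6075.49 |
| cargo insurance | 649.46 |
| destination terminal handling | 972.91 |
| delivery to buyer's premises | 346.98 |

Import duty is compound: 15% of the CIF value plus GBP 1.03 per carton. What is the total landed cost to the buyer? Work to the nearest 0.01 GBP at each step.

Total landed cost: GBP 71734.31

FCA: the seller delivers export-cleared goods to the carrier; the buyer bears costs from that point.
Already in the invoice (seller's account under FCA): inland to port, export clearance — exclude.
CIF value = FCA price + origin terminal + freight + insurance = 53907.23 + 222.47 + 6075.49 + 649.46 = 60854.65
Ad valorem component: 60854.65 × 15% = 9128.20
Specific component: 419 × 1.03 = 431.57
Import duty = 9128.20 + 431.57 = 9559.77
Buyer bears: origin terminal 222.47 + freight 6075.49 + insurance 649.46 + destination terminal 972.91 + delivery 346.98 + duty 9559.77 = 17827.08
Landed cost = invoice 53907.23 + 17827.08 = 71734.31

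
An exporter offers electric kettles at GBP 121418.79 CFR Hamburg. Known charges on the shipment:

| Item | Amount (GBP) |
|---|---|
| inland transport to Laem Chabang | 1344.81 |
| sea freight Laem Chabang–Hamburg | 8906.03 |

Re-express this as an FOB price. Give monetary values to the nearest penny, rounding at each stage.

FOB price: GBP 112512.76

Not relevant to the conversion: inland to port — on the seller under both CFR and FOB; already in the CFR price and stays in the FOB price.
From CFR to FOB, the seller no longer bears: freight.
FOB price = 121418.79 − 8906.03 = 112512.76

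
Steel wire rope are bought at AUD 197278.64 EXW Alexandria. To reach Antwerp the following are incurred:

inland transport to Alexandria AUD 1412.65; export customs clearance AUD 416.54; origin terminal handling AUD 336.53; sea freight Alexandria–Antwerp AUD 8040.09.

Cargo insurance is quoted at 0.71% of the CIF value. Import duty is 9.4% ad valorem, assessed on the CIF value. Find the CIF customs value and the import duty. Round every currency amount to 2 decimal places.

Let C be the CIF value. C = EXW price + pre-shipment costs + freight + 0.71% × C
C − 0.71% × C = 197278.64 + 1412.65 + 416.54 + 336.53 + 8040.09
0.9929 × C = 207484.45
C = 207484.45 / 0.9929 = 208968.12
Insurance premium = 0.71% × 208968.12 = 1483.67
Import duty = 208968.12 × 9.4% = 19643.00

CIF value: AUD 208968.12; import duty: AUD 19643.00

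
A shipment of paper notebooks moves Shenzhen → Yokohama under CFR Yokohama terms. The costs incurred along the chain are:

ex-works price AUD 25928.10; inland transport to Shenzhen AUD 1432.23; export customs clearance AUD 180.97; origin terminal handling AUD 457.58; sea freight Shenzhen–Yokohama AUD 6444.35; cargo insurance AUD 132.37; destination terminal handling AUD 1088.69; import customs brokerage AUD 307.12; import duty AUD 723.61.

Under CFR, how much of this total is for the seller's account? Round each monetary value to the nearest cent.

CFR: the seller pays costs through ocean freight to the destination port, but not insurance.
Seller's account: goods 25928.10 + inland to port 1432.23 + export clearance 180.97 + origin terminal 457.58 + freight 6444.35 = 34443.23
Buyer's account: insurance 132.37 + destination terminal 1088.69 + brokerage 307.12 + duty 723.61 = 2251.79

Seller's account: AUD 34443.23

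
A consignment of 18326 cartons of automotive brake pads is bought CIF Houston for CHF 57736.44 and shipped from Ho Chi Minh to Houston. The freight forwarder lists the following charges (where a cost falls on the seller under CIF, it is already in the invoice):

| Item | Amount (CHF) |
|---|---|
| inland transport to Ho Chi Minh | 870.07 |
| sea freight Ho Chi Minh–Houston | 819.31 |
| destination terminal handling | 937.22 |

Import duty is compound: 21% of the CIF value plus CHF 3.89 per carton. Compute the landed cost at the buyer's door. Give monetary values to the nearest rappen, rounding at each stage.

CIF: the seller pays costs through ocean freight and marine insurance to the destination port.
Already in the invoice (seller's account under CIF): inland to port, freight — exclude.
The CIF price already equals the CIF value: 57736.44
Ad valorem component: 57736.44 × 21% = 12124.65
Specific component: 18326 × 3.89 = 71288.14
Import duty = 12124.65 + 71288.14 = 83412.79
Buyer bears: destination terminal 937.22 + duty 83412.79 = 84350.01
Landed cost = invoice 57736.44 + 84350.01 = 142086.45

Total landed cost: CHF 142086.45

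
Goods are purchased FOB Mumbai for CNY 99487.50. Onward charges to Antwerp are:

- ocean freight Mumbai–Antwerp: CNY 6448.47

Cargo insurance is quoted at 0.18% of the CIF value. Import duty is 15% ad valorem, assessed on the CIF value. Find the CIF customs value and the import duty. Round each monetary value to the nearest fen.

Let C be the CIF value. C = FOB price + freight + 0.18% × C
C − 0.18% × C = 99487.50 + 6448.47
0.9982 × C = 105935.97
C = 105935.97 / 0.9982 = 106127.00
Insurance premium = 0.18% × 106127.00 = 191.03
Import duty = 106127.00 × 15% = 15919.05

CIF value: CNY 106127.00; import duty: CNY 15919.05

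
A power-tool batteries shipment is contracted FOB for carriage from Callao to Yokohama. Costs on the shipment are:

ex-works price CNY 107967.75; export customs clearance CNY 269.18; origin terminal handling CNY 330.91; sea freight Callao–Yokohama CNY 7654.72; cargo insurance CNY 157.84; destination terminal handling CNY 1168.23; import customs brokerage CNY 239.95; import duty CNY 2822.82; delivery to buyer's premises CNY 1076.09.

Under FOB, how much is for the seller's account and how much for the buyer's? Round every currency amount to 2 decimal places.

Seller: CNY 108567.84; buyer: CNY 13119.65

FOB: the seller bears costs until goods are on board at the origin port; the buyer bears freight, insurance and all costs thereafter.
Seller's account: goods 107967.75 + export clearance 269.18 + origin terminal 330.91 = 108567.84
Buyer's account: freight 7654.72 + insurance 157.84 + destination terminal 1168.23 + brokerage 239.95 + duty 2822.82 + delivery 1076.09 = 13119.65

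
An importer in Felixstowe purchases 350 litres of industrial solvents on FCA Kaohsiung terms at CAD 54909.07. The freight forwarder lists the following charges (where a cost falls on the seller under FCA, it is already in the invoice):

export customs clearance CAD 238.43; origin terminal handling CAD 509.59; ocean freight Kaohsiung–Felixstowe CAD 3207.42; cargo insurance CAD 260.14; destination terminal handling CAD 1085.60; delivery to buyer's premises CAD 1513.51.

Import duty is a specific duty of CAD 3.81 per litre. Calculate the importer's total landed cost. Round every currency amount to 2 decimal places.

FCA: the seller delivers export-cleared goods to the carrier; the buyer bears costs from that point.
Already in the invoice (seller's account under FCA): export clearance — exclude.
CIF value = FCA price + origin terminal + freight + insurance = 54909.07 + 509.59 + 3207.42 + 260.14 = 58886.22
Import duty = 350 × 3.81 = 1333.50
Buyer bears: origin terminal 509.59 + freight 3207.42 + insurance 260.14 + destination terminal 1085.60 + delivery 1513.51 + duty 1333.50 = 7909.76
Landed cost = invoice 54909.07 + 7909.76 = 62818.83

Total landed cost: CAD 62818.83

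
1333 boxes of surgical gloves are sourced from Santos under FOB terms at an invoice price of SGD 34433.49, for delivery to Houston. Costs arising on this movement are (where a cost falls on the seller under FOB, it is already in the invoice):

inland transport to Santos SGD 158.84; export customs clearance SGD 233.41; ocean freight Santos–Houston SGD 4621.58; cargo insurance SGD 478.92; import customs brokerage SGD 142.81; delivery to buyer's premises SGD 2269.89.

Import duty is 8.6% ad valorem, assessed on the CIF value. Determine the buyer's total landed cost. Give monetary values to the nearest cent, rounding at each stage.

Total landed cost: SGD 45346.61

FOB: the seller bears costs until goods are on board at the origin port; the buyer bears freight, insurance and all costs thereafter.
Already in the invoice (seller's account under FOB): inland to port, export clearance — exclude.
CIF value = FOB price + freight + insurance = 34433.49 + 4621.58 + 478.92 = 39533.99
Import duty = 39533.99 × 8.6% = 3399.92
Buyer bears: freight 4621.58 + insurance 478.92 + brokerage 142.81 + delivery 2269.89 + duty 3399.92 = 10913.12
Landed cost = invoice 34433.49 + 10913.12 = 45346.61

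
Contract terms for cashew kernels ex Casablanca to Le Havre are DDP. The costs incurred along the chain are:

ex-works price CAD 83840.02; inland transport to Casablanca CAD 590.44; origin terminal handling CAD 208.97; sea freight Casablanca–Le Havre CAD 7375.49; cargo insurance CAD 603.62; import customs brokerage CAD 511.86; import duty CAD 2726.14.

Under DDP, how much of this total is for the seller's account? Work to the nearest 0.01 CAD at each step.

DDP: the seller bears all costs including import duty.
Seller's account: goods 83840.02 + inland to port 590.44 + origin terminal 208.97 + freight 7375.49 + insurance 603.62 + brokerage 511.86 + duty 2726.14 = 95856.54
Buyer's account: 0.00

Seller's account: CAD 95856.54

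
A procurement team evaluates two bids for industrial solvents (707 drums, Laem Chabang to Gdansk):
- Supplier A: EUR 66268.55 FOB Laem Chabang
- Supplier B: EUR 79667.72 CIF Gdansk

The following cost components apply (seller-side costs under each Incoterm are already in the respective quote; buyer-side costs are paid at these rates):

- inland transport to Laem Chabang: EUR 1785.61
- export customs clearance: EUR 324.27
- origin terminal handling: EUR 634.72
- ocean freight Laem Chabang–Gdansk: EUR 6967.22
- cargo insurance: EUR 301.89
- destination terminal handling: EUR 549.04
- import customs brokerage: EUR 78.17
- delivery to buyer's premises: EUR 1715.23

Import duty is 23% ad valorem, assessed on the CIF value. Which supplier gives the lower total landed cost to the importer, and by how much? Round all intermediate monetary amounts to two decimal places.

Supplier A (FOB):
CIF value = FOB price + freight + insurance = 66268.55 + 6967.22 + 301.89 = 73537.66
Import duty = 73537.66 × 23% = 16913.66
Buyer bears (A): 6967.22 + 301.89 + 549.04 + 78.17 + 1715.23 = 9611.55
Landed cost (A) = invoice 66268.55 + 9611.55 + duty 16913.66 = 92793.76
Supplier B (CIF):
The CIF price already equals the CIF value: 79667.72
Import duty = 79667.72 × 23% = 18323.58
Buyer bears (B): 549.04 + 78.17 + 1715.23 = 2342.44
Landed cost (B) = invoice 79667.72 + 2342.44 + duty 18323.58 = 100333.74
Difference = |92793.76 − 100333.74| = 7539.98

Supplier A is cheaper by EUR 7539.98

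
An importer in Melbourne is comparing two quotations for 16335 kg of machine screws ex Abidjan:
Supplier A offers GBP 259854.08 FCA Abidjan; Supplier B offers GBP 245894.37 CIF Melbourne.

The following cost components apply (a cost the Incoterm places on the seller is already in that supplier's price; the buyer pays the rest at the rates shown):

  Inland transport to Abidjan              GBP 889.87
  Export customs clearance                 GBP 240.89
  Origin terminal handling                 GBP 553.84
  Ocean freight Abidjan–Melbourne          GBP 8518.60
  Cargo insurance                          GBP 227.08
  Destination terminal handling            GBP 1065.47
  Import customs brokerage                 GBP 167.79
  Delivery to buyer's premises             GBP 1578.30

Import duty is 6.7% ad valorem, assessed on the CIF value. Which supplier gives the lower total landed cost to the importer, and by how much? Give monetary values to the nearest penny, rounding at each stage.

Supplier A (FCA):
CIF value = FCA price + origin terminal + freight + insurance = 259854.08 + 553.84 + 8518.60 + 227.08 = 269153.60
Import duty = 269153.60 × 6.7% = 18033.29
Buyer bears (A): 553.84 + 8518.60 + 227.08 + 1065.47 + 167.79 + 1578.30 = 12111.08
Landed cost (A) = invoice 259854.08 + 12111.08 + duty 18033.29 = 289998.45
Supplier B (CIF):
The CIF price already equals the CIF value: 245894.37
Import duty = 245894.37 × 6.7% = 16474.92
Buyer bears (B): 1065.47 + 167.79 + 1578.30 = 2811.56
Landed cost (B) = invoice 245894.37 + 2811.56 + duty 16474.92 = 265180.85
Difference = |289998.45 − 265180.85| = 24817.60

Supplier B is cheaper by GBP 24817.60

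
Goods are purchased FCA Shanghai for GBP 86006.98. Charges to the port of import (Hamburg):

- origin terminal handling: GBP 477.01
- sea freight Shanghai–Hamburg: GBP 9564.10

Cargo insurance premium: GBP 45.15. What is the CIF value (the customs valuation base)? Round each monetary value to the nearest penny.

CIF = FCA price + pre-shipment costs + freight + insurance
CIF = 86006.98 + 477.01 + 9564.10 + 45.15 = 96093.24

CIF value: GBP 96093.24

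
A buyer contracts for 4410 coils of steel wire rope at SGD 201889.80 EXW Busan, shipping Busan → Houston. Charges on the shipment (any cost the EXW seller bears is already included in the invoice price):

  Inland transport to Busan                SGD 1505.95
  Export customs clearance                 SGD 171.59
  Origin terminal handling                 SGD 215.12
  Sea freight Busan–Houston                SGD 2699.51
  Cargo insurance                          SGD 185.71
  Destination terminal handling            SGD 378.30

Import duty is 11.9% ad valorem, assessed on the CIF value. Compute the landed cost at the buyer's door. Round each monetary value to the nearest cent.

EXW: the seller makes goods available at their premises; the buyer bears all onward costs.
CIF value = EXW price + inland to port + export clearance + origin terminal + freight + insurance = 201889.80 + 1505.95 + 171.59 + 215.12 + 2699.51 + 185.71 = 206667.68
Import duty = 206667.68 × 11.9% = 24593.45
Buyer bears: inland to port 1505.95 + export clearance 171.59 + origin terminal 215.12 + freight 2699.51 + insurance 185.71 + destination terminal 378.30 + duty 24593.45 = 29749.63
Landed cost = invoice 201889.80 + 29749.63 = 231639.43

Total landed cost: SGD 231639.43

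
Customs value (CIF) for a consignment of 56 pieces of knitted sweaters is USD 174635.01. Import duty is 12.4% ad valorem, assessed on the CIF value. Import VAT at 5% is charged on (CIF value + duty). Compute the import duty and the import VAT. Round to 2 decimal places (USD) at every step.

Import duty = 174635.01 × 12.4% = 21654.74
VAT base = CIF + duty = 174635.01 + 21654.74 = 196289.75
Import VAT = 196289.75 × 5% = 9814.49

Import duty: USD 21654.74; import VAT: USD 9814.49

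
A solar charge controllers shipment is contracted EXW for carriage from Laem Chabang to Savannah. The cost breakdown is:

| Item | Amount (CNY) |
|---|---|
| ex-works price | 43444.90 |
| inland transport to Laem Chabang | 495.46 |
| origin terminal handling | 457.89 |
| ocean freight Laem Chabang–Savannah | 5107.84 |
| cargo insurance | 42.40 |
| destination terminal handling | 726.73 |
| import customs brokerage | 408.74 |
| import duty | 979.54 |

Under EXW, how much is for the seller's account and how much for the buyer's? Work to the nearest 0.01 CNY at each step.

Seller: CNY 43444.90; buyer: CNY 8218.60

EXW: the seller makes goods available at their premises; the buyer bears all onward costs.
Seller's account: goods 43444.90 = 43444.90
Buyer's account: inland to port 495.46 + origin terminal 457.89 + freight 5107.84 + insurance 42.40 + destination terminal 726.73 + brokerage 408.74 + duty 979.54 = 8218.60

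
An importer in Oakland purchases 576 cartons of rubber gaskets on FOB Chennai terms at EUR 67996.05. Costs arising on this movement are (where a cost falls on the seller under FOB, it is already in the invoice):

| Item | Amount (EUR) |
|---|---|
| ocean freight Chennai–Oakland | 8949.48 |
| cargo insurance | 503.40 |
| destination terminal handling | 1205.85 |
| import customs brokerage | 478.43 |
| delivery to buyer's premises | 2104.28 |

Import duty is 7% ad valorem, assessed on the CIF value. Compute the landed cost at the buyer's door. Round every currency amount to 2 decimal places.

FOB: the seller bears costs until goods are on board at the origin port; the buyer bears freight, insurance and all costs thereafter.
CIF value = FOB price + freight + insurance = 67996.05 + 8949.48 + 503.40 = 77448.93
Import duty = 77448.93 × 7% = 5421.43
Buyer bears: freight 8949.48 + insurance 503.40 + destination terminal 1205.85 + brokerage 478.43 + delivery 2104.28 + duty 5421.43 = 18662.87
Landed cost = invoice 67996.05 + 18662.87 = 86658.92

Total landed cost: EUR 86658.92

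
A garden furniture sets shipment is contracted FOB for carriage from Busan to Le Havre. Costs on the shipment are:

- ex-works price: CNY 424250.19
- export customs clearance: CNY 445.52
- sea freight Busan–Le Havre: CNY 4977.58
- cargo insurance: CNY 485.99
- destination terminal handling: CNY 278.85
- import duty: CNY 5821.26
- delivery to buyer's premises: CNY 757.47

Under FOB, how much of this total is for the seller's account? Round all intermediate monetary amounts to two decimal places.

FOB: the seller bears costs until goods are on board at the origin port; the buyer bears freight, insurance and all costs thereafter.
Seller's account: goods 424250.19 + export clearance 445.52 = 424695.71
Buyer's account: freight 4977.58 + insurance 485.99 + destination terminal 278.85 + duty 5821.26 + delivery 757.47 = 12321.15

Seller's account: CNY 424695.71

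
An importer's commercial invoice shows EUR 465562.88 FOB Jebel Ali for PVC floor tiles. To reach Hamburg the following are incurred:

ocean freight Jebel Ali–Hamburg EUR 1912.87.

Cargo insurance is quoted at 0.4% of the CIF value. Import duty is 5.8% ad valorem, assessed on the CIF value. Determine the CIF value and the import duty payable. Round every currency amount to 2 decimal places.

CIF value: EUR 469353.16; import duty: EUR 27222.48

Let C be the CIF value. C = FOB price + freight + 0.4% × C
C − 0.4% × C = 465562.88 + 1912.87
0.996 × C = 467475.75
C = 467475.75 / 0.996 = 469353.16
Insurance premium = 0.4% × 469353.16 = 1877.41
Import duty = 469353.16 × 5.8% = 27222.48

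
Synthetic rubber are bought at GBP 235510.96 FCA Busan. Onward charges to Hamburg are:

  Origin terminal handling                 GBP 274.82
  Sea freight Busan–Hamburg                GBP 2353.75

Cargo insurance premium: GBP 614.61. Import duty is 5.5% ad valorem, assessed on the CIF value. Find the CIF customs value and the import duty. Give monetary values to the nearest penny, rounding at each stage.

CIF value: GBP 238754.14; import duty: GBP 13131.48

CIF = FCA price + pre-shipment costs + freight + insurance
CIF = 235510.96 + 274.82 + 2353.75 + 614.61 = 238754.14
Import duty = 238754.14 × 5.5% = 13131.48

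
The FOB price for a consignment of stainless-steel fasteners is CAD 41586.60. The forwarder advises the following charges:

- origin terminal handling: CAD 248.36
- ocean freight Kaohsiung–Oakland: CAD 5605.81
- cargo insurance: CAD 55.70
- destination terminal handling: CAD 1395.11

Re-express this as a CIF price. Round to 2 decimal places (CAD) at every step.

Not relevant to the conversion: origin terminal — on the seller under both FOB and CIF; already in the FOB price and stays in the CIF price. destination terminal — on the buyer under both terms; not part of either seller's price.
From FOB to CIF, the seller additionally bears: freight, insurance.
CIF price = 41586.60 + 5605.81 + 55.70 = 47248.11

CIF price: CAD 47248.11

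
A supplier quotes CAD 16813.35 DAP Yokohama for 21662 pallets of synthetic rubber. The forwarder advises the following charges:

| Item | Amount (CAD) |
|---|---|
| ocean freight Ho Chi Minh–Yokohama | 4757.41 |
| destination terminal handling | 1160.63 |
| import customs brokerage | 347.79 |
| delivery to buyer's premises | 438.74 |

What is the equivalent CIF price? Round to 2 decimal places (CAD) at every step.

Not relevant to the conversion: freight — on the seller under both DAP and CIF; already in the DAP price and stays in the CIF price. brokerage — on the buyer under both terms; not part of either seller's price.
From DAP to CIF, the seller no longer bears: destination terminal, delivery.
CIF price = 16813.35 − 1160.63 − 438.74 = 15213.98

CIF price: CAD 15213.98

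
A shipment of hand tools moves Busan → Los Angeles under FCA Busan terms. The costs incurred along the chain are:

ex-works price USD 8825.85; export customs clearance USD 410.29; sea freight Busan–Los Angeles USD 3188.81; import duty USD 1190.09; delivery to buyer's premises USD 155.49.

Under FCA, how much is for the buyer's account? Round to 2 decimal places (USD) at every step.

Buyer's account: USD 4534.39

FCA: the seller delivers export-cleared goods to the carrier; the buyer bears costs from that point.
Seller's account: goods 8825.85 + export clearance 410.29 = 9236.14
Buyer's account: freight 3188.81 + duty 1190.09 + delivery 155.49 = 4534.39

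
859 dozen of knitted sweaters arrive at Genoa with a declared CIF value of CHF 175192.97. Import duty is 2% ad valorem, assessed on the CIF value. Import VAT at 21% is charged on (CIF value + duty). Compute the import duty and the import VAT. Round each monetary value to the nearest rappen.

Import duty: CHF 3503.86; import VAT: CHF 37526.33

Import duty = 175192.97 × 2% = 3503.86
VAT base = CIF + duty = 175192.97 + 3503.86 = 178696.83
Import VAT = 178696.83 × 21% = 37526.33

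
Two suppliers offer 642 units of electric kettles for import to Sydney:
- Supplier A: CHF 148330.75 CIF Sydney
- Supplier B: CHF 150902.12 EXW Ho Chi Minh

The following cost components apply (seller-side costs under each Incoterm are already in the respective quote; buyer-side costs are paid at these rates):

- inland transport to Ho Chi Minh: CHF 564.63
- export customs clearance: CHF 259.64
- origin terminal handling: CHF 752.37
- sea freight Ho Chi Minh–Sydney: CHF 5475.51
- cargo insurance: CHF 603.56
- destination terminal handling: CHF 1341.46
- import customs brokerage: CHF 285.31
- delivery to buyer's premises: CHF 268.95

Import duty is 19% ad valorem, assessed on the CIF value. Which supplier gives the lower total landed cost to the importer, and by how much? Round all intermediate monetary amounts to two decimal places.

Supplier A is cheaper by CHF 12170.23

Supplier A (CIF):
The CIF price already equals the CIF value: 148330.75
Import duty = 148330.75 × 19% = 28182.84
Buyer bears (A): 1341.46 + 285.31 + 268.95 = 1895.72
Landed cost (A) = invoice 148330.75 + 1895.72 + duty 28182.84 = 178409.31
Supplier B (EXW):
CIF value = EXW price + inland to port + export clearance + origin terminal + freight + insurance = 150902.12 + 564.63 + 259.64 + 752.37 + 5475.51 + 603.56 = 158557.83
Import duty = 158557.83 × 19% = 30125.99
Buyer bears (B): 564.63 + 259.64 + 752.37 + 5475.51 + 603.56 + 1341.46 + 285.31 + 268.95 = 9551.43
Landed cost (B) = invoice 150902.12 + 9551.43 + duty 30125.99 = 190579.54
Difference = |178409.31 − 190579.54| = 12170.23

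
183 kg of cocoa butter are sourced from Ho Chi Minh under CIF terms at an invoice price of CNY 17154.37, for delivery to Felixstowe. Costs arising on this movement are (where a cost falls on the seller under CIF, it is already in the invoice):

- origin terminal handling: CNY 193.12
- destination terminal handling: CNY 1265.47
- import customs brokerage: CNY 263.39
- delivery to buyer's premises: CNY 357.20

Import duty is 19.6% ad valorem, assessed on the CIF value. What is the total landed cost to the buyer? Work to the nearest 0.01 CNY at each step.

CIF: the seller pays costs through ocean freight and marine insurance to the destination port.
Already in the invoice (seller's account under CIF): origin terminal — exclude.
The CIF price already equals the CIF value: 17154.37
Import duty = 17154.37 × 19.6% = 3362.26
Buyer bears: destination terminal 1265.47 + brokerage 263.39 + delivery 357.20 + duty 3362.26 = 5248.32
Landed cost = invoice 17154.37 + 5248.32 = 22402.69

Total landed cost: CNY 22402.69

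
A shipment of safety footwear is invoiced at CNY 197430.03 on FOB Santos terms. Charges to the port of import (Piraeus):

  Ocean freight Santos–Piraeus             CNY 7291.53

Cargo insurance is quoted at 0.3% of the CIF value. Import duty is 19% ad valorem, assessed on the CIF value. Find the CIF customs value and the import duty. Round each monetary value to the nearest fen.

CIF value: CNY 205337.57; import duty: CNY 39014.14

Let C be the CIF value. C = FOB price + freight + 0.3% × C
C − 0.3% × C = 197430.03 + 7291.53
0.997 × C = 204721.56
C = 204721.56 / 0.997 = 205337.57
Insurance premium = 0.3% × 205337.57 = 616.01
Import duty = 205337.57 × 19% = 39014.14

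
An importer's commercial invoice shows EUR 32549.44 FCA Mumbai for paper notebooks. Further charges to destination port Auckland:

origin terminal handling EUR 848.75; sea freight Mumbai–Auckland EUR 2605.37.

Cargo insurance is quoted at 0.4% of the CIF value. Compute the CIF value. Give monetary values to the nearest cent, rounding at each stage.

Let C be the CIF value. C = FCA price + pre-shipment costs + freight + 0.4% × C
C − 0.4% × C = 32549.44 + 848.75 + 2605.37
0.996 × C = 36003.56
C = 36003.56 / 0.996 = 36148.15
Insurance premium = 0.4% × 36148.15 = 144.59

CIF value: EUR 36148.15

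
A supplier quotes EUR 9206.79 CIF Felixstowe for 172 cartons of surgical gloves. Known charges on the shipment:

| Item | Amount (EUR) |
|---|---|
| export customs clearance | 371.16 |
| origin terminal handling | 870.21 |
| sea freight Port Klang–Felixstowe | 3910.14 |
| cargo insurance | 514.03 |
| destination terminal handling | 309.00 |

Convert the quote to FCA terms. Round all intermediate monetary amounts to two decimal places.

FCA price: EUR 3912.41

Not relevant to the conversion: export clearance — on the seller under both CIF and FCA; already in the CIF price and stays in the FCA price. destination terminal — on the buyer under both terms; not part of either seller's price.
From CIF to FCA, the seller no longer bears: origin terminal, freight, insurance.
FCA price = 9206.79 − 870.21 − 3910.14 − 514.03 = 3912.41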